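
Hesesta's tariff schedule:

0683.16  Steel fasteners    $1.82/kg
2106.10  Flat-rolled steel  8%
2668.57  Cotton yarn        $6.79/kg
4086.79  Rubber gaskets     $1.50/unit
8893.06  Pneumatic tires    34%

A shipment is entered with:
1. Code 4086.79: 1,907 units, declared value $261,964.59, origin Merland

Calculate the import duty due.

Line 1 (4086.79, Merland, 1,907 units, $261,964.59):
Base rate for 4086.79 is $1.50/unit.
Duty = 1,907 × $1.50 = $2,860.50.

$2,860.50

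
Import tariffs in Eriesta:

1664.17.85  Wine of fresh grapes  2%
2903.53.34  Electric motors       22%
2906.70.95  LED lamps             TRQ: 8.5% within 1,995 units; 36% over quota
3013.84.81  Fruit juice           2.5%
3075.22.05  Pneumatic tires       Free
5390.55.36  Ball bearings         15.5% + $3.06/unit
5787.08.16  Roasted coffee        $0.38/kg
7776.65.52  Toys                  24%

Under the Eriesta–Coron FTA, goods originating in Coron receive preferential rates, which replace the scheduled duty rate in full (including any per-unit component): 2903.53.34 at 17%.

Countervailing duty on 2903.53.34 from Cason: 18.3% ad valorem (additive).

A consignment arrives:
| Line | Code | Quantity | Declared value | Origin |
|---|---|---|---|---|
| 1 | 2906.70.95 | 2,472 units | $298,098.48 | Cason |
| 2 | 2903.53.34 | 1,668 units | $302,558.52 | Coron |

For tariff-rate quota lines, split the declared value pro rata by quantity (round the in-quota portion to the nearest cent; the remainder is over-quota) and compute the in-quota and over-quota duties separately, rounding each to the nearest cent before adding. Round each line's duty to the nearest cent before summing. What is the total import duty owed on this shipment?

$92,591.71

Line 1 (2906.70.95, Cason, 2,472 units, $298,098.48):
Code 2906.70.95 is under a tariff-rate quota (threshold 1,995 units). In-quota: 1,995 units at 8.5%; over-quota: 477 units at 36%.
Pro-rata value split: in-quota = $298,098.48 × 1,995/2,472 = $240,577.05; over-quota = $298,098.48 − $240,577.05 = $57,521.43.
In-quota duty = $240,577.05 × 8.5% = $20,449.05. Over-quota duty = $57,521.43 × 36% = $20,707.71.
Line duty = $20,449.05 + $20,707.71 = $41,156.76.
Line 2 (2903.53.34, Coron, 1,668 units, $302,558.52):
Base rate for 2903.53.34 is 22%.
Origin Coron qualifies under the Eriesta–Coron agreement and 2903.53.34 is covered: preferential rate 17% applies instead.
The additional-duty order on 2903.53.34 targets Cason, not Coron; it does not apply.
Duty = $302,558.52 × 17% = $51,434.95.
Total = $41,156.76 + $51,434.95 = $92,591.71.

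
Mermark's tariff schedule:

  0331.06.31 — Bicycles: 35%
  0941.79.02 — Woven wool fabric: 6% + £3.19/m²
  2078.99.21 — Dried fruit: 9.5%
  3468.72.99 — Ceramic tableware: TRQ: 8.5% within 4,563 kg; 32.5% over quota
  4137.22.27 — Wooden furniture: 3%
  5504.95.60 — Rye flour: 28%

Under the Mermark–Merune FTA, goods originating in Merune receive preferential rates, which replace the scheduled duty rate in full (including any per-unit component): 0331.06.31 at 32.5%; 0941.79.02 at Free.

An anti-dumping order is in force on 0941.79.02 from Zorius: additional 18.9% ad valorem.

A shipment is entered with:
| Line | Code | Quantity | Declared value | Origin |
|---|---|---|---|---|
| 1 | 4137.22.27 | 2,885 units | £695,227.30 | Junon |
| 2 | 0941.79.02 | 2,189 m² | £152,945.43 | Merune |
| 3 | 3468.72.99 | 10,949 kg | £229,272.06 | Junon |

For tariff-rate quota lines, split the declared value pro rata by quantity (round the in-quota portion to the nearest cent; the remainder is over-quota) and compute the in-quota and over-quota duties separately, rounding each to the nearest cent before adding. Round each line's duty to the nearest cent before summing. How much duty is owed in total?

Line 1 (4137.22.27, Junon, 2,885 units, £695,227.30):
Base rate for 4137.22.27 is 3%.
Duty = £695,227.30 × 3% = £20,856.82.
Line 2 (0941.79.02, Merune, 2,189 m², £152,945.43):
Base rate for 0941.79.02 is 6% + £3.19/m².
Origin Merune qualifies under the Mermark–Merune agreement and 0941.79.02 is covered: preferential rate Free applies instead.
The additional-duty order on 0941.79.02 targets Zorius, not Merune; it does not apply.
Duty = £152,945.43 × 0% = £0.00.
Line 3 (3468.72.99, Junon, 10,949 kg, £229,272.06):
Code 3468.72.99 is under a tariff-rate quota (threshold 4,563 kg). In-quota: 4,563 kg at 8.5%; over-quota: 6,386 kg at 32.5%.
Pro-rata value split: in-quota = £229,272.06 × 4,563/10,949 = £95,549.22; over-quota = £229,272.06 − £95,549.22 = £133,722.84.
In-quota duty = £95,549.22 × 8.5% = £8,121.68. Over-quota duty = £133,722.84 × 32.5% = £43,459.92.
Line duty = £8,121.68 + £43,459.92 = £51,581.60.
Total = £20,856.82 + £0.00 + £51,581.60 = £72,438.42.

£72,438.42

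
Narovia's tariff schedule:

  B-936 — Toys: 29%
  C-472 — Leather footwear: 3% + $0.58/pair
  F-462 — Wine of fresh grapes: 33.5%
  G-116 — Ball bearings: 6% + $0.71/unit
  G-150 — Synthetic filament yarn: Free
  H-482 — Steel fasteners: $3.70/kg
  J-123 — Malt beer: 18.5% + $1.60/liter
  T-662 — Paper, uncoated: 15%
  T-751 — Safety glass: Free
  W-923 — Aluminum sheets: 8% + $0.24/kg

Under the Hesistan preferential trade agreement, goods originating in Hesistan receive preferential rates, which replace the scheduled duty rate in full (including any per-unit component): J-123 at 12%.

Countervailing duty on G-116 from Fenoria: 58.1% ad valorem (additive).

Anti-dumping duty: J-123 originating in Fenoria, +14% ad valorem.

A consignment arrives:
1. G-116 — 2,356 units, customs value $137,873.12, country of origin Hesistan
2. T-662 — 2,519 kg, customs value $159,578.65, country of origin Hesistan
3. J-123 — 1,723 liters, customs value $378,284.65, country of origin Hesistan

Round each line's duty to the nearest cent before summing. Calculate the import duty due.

Line 1 (G-116, Hesistan, 2,356 units, $137,873.12):
Base rate for G-116 is 6% + $0.71/unit.
Origin Hesistan is the FTA partner but G-116 is not on the preference list; base rate stands.
The additional-duty order on G-116 targets Fenoria, not Hesistan; it does not apply.
Duty = $137,873.12 × 6% + 2,356 × $0.71 = $9,945.15.
Line 2 (T-662, Hesistan, 2,519 kg, $159,578.65):
Base rate for T-662 is 15%.
Origin Hesistan is the FTA partner but T-662 is not on the preference list; base rate stands.
Duty = $159,578.65 × 15% = $23,936.80.
Line 3 (J-123, Hesistan, 1,723 liters, $378,284.65):
Base rate for J-123 is 18.5% + $1.60/liter.
Origin Hesistan qualifies under the Narovia–Hesistan agreement and J-123 is covered: preferential rate 12% applies instead.
The additional-duty order on J-123 targets Fenoria, not Hesistan; it does not apply.
Duty = $378,284.65 × 12% = $45,394.16.
Total = $9,945.15 + $23,936.80 + $45,394.16 = $79,276.11.

$79,276.11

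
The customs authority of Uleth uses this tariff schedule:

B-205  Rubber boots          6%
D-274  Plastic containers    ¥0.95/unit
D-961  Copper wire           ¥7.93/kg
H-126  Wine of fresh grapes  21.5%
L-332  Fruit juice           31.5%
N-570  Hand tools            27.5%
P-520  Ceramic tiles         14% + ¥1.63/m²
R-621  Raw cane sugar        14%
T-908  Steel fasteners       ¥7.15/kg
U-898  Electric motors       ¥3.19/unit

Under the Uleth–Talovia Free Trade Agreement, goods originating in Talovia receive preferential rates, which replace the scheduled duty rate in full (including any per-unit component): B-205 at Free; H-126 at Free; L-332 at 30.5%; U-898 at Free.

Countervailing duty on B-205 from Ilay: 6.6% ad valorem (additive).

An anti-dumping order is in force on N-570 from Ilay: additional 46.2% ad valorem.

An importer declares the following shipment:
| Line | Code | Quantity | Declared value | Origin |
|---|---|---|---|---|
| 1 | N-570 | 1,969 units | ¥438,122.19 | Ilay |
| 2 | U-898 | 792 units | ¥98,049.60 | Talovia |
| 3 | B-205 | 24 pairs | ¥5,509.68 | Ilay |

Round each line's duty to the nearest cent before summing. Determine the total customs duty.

¥323,590.27

Line 1 (N-570, Ilay, 1,969 units, ¥438,122.19):
Base rate for N-570 is 27.5%.
Additional duty on N-570 from Ilay: +46.2%. Applied ad valorem rate: 27.5% + 46.2% = 73.7%.
Duty = ¥438,122.19 × 73.7% = ¥322,896.05.
Line 2 (U-898, Talovia, 792 units, ¥98,049.60):
Base rate for U-898 is ¥3.19/unit.
Origin Talovia qualifies under the Uleth–Talovia agreement and U-898 is covered: preferential rate Free applies instead.
Duty = ¥98,049.60 × 0% = ¥0.00.
Line 3 (B-205, Ilay, 24 pairs, ¥5,509.68):
Base rate for B-205 is 6%.
B-205 has an FTA preferential rate, but origin Ilay is not Talovia; base rate stands.
Additional duty on B-205 from Ilay: +6.6%. Applied ad valorem rate: 6% + 6.6% = 12.6%.
Duty = ¥5,509.68 × 12.6% = ¥694.22.
Total = ¥322,896.05 + ¥0.00 + ¥694.22 = ¥323,590.27.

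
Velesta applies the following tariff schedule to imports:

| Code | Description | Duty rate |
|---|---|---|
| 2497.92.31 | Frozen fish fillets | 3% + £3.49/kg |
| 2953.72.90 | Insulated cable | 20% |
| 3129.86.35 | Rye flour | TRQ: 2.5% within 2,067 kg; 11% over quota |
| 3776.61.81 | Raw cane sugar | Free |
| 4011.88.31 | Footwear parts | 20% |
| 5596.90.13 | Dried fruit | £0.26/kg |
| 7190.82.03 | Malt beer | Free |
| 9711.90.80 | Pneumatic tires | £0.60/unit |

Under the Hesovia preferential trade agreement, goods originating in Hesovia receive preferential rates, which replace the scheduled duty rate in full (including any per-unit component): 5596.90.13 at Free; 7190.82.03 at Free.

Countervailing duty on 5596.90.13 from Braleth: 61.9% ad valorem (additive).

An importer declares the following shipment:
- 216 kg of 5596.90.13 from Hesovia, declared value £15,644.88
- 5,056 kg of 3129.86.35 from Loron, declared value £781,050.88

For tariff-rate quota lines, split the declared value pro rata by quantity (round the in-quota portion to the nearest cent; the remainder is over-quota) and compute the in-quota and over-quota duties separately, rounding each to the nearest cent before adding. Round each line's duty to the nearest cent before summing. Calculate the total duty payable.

Line 1 (5596.90.13, Hesovia, 216 kg, £15,644.88):
Base rate for 5596.90.13 is £0.26/kg.
Origin Hesovia qualifies under the Velesta–Hesovia agreement and 5596.90.13 is covered: preferential rate Free applies instead.
The additional-duty order on 5596.90.13 targets Braleth, not Hesovia; it does not apply.
Duty = £15,644.88 × 0% = £0.00.
Line 2 (3129.86.35, Loron, 5,056 kg, £781,050.88):
Code 3129.86.35 is under a tariff-rate quota (threshold 2,067 kg). In-quota: 2,067 kg at 2.5%; over-quota: 2,989 kg at 11%.
Pro-rata value split: in-quota = £781,050.88 × 2,067/5,056 = £319,310.16; over-quota = £781,050.88 − £319,310.16 = £461,740.72.
In-quota duty = £319,310.16 × 2.5% = £7,982.75. Over-quota duty = £461,740.72 × 11% = £50,791.48.
Line duty = £7,982.75 + £50,791.48 = £58,774.23.
Total = £0.00 + £58,774.23 = £58,774.23.

£58,774.23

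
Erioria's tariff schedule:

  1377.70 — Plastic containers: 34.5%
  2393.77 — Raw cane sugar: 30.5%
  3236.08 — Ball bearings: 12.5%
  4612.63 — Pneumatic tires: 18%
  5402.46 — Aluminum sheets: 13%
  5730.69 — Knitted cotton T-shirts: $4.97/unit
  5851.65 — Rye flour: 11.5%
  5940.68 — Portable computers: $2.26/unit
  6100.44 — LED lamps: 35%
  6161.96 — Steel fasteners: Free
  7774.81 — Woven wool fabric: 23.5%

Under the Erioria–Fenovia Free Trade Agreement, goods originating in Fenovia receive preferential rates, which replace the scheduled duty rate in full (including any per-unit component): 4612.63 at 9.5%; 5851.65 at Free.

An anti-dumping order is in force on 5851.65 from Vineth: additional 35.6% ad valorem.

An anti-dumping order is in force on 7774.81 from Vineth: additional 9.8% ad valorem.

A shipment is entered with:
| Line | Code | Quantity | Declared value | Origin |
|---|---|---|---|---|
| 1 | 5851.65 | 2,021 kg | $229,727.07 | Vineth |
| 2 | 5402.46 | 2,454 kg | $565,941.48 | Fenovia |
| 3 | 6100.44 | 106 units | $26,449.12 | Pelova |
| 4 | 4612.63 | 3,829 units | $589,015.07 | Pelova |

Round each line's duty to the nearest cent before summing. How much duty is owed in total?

$297,053.74

Line 1 (5851.65, Vineth, 2,021 kg, $229,727.07):
Base rate for 5851.65 is 11.5%.
5851.65 has an FTA preferential rate, but origin Vineth is not Fenovia; base rate stands.
Additional duty on 5851.65 from Vineth: +35.6%. Applied ad valorem rate: 11.5% + 35.6% = 47.1%.
Duty = $229,727.07 × 47.1% = $108,201.45.
Line 2 (5402.46, Fenovia, 2,454 kg, $565,941.48):
Base rate for 5402.46 is 13%.
Origin Fenovia is the FTA partner but 5402.46 is not on the preference list; base rate stands.
Duty = $565,941.48 × 13% = $73,572.39.
Line 3 (6100.44, Pelova, 106 units, $26,449.12):
Base rate for 6100.44 is 35%.
Duty = $26,449.12 × 35% = $9,257.19.
Line 4 (4612.63, Pelova, 3,829 units, $589,015.07):
Base rate for 4612.63 is 18%.
4612.63 has an FTA preferential rate, but origin Pelova is not Fenovia; base rate stands.
Duty = $589,015.07 × 18% = $106,022.71.
Total = $108,201.45 + $73,572.39 + $9,257.19 + $106,022.71 = $297,053.74.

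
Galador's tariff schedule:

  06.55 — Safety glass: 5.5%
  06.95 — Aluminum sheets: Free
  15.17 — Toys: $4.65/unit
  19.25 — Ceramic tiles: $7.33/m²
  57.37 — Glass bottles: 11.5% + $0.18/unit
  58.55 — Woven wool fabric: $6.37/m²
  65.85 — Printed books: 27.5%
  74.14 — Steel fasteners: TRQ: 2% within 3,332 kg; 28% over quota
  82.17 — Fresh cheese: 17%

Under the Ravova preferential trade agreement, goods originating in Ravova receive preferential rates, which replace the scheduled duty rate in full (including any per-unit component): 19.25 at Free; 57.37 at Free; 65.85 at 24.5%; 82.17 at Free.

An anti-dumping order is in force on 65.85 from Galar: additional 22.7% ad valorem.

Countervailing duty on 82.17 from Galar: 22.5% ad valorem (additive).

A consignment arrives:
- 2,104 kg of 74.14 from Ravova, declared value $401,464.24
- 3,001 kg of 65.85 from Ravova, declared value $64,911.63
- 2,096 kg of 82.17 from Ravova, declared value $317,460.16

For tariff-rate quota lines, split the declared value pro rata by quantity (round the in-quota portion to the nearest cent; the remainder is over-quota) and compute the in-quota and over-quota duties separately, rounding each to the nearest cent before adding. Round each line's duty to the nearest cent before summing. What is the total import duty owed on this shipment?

Line 1 (74.14, Ravova, 2,104 kg, $401,464.24):
Code 74.14 is under a tariff-rate quota (threshold 3,332 kg). Quantity 2,104 kg is within the quota, so the in-quota rate 2% applies to the full value.
Duty = $401,464.24 × 2% = $8,029.28.
Line 2 (65.85, Ravova, 3,001 kg, $64,911.63):
Base rate for 65.85 is 27.5%.
Origin Ravova qualifies under the Galador–Ravova agreement and 65.85 is covered: preferential rate 24.5% applies instead.
The additional-duty order on 65.85 targets Galar, not Ravova; it does not apply.
Duty = $64,911.63 × 24.5% = $15,903.35.
Line 3 (82.17, Ravova, 2,096 kg, $317,460.16):
Base rate for 82.17 is 17%.
Origin Ravova qualifies under the Galador–Ravova agreement and 82.17 is covered: preferential rate Free applies instead.
The additional-duty order on 82.17 targets Galar, not Ravova; it does not apply.
Duty = $317,460.16 × 0% = $0.00.
Total = $8,029.28 + $15,903.35 + $0.00 = $23,932.63.

$23,932.63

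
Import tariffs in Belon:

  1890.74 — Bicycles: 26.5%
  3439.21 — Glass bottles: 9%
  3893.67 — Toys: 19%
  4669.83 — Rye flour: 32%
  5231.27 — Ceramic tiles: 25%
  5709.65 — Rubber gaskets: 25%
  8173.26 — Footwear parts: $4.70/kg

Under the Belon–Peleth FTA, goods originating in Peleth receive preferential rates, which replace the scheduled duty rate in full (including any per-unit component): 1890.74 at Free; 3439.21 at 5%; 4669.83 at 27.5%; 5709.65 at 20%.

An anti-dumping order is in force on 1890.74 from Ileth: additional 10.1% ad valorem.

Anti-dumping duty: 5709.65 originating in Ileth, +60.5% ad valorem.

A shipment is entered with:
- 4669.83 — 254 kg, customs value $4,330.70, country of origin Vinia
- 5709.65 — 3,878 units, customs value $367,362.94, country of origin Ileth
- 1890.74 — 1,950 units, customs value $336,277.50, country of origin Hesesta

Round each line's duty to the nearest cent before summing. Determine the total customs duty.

Line 1 (4669.83, Vinia, 254 kg, $4,330.70):
Base rate for 4669.83 is 32%.
4669.83 has an FTA preferential rate, but origin Vinia is not Peleth; base rate stands.
Duty = $4,330.70 × 32% = $1,385.82.
Line 2 (5709.65, Ileth, 3,878 units, $367,362.94):
Base rate for 5709.65 is 25%.
5709.65 has an FTA preferential rate, but origin Ileth is not Peleth; base rate stands.
Additional duty on 5709.65 from Ileth: +60.5%. Applied ad valorem rate: 25% + 60.5% = 85.5%.
Duty = $367,362.94 × 85.5% = $314,095.31.
Line 3 (1890.74, Hesesta, 1,950 units, $336,277.50):
Base rate for 1890.74 is 26.5%.
1890.74 has an FTA preferential rate, but origin Hesesta is not Peleth; base rate stands.
The additional-duty order on 1890.74 targets Ileth, not Hesesta; it does not apply.
Duty = $336,277.50 × 26.5% = $89,113.54.
Total = $1,385.82 + $314,095.31 + $89,113.54 = $404,594.67.

$404,594.67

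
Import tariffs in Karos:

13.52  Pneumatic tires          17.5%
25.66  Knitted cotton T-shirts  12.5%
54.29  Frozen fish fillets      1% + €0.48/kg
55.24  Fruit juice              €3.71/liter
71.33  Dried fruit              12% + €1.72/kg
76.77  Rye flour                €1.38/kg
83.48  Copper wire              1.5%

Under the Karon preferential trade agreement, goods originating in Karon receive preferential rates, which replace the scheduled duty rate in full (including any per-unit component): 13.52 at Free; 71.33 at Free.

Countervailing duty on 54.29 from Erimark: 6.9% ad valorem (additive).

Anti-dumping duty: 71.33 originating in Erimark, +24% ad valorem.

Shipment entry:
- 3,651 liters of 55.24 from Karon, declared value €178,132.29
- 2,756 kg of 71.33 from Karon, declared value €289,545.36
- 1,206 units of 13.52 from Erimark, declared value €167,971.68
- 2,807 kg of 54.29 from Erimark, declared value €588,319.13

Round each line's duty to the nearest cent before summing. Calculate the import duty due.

Line 1 (55.24, Karon, 3,651 liters, €178,132.29):
Base rate for 55.24 is €3.71/liter.
Origin Karon is the FTA partner but 55.24 is not on the preference list; base rate stands.
Duty = 3,651 × €3.71 = €13,545.21.
Line 2 (71.33, Karon, 2,756 kg, €289,545.36):
Base rate for 71.33 is 12% + €1.72/kg.
Origin Karon qualifies under the Karos–Karon agreement and 71.33 is covered: preferential rate Free applies instead.
The additional-duty order on 71.33 targets Erimark, not Karon; it does not apply.
Duty = €289,545.36 × 0% = €0.00.
Line 3 (13.52, Erimark, 1,206 units, €167,971.68):
Base rate for 13.52 is 17.5%.
13.52 has an FTA preferential rate, but origin Erimark is not Karon; base rate stands.
Duty = €167,971.68 × 17.5% = €29,395.04.
Line 4 (54.29, Erimark, 2,807 kg, €588,319.13):
Base rate for 54.29 is 1% + €0.48/kg.
Additional duty on 54.29 from Erimark: +6.9%. Applied ad valorem rate: 1% + 6.9% = 7.9%.
Duty = €588,319.13 × 7.9% + 2,807 × €0.48 = €47,824.57.
Total = €13,545.21 + €0.00 + €29,395.04 + €47,824.57 = €90,764.82.

€90,764.82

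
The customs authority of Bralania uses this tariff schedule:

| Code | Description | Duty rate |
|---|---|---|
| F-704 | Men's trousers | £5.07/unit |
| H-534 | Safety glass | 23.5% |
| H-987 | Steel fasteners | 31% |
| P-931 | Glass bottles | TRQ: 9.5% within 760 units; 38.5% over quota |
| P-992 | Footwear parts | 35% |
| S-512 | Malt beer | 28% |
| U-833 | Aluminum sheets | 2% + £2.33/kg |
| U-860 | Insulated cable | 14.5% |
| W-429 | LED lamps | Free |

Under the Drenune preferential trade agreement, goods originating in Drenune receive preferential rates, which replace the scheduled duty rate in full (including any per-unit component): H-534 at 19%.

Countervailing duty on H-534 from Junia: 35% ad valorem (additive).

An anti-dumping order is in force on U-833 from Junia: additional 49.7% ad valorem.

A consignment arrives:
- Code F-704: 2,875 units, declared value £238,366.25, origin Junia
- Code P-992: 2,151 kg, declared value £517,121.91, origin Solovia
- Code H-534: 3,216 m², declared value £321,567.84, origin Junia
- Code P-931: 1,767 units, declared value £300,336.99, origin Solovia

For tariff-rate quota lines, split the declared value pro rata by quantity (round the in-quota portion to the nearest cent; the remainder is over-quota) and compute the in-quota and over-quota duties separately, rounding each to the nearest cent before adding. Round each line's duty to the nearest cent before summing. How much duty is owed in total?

£461,854.46

Line 1 (F-704, Junia, 2,875 units, £238,366.25):
Base rate for F-704 is £5.07/unit.
Duty = 2,875 × £5.07 = £14,576.25.
Line 2 (P-992, Solovia, 2,151 kg, £517,121.91):
Base rate for P-992 is 35%.
Duty = £517,121.91 × 35% = £180,992.67.
Line 3 (H-534, Junia, 3,216 m², £321,567.84):
Base rate for H-534 is 23.5%.
H-534 has an FTA preferential rate, but origin Junia is not Drenune; base rate stands.
Additional duty on H-534 from Junia: +35%. Applied ad valorem rate: 23.5% + 35% = 58.5%.
Duty = £321,567.84 × 58.5% = £188,117.19.
Line 4 (P-931, Solovia, 1,767 units, £300,336.99):
Code P-931 is under a tariff-rate quota (threshold 760 units). In-quota: 760 units at 9.5%; over-quota: 1,007 units at 38.5%.
Pro-rata value split: in-quota = £300,336.99 × 760/1,767 = £129,177.20; over-quota = £300,336.99 − £129,177.20 = £171,159.79.
In-quota duty = £129,177.20 × 9.5% = £12,271.83. Over-quota duty = £171,159.79 × 38.5% = £65,896.52.
Line duty = £12,271.83 + £65,896.52 = £78,168.35.
Total = £14,576.25 + £180,992.67 + £188,117.19 + £78,168.35 = £461,854.46.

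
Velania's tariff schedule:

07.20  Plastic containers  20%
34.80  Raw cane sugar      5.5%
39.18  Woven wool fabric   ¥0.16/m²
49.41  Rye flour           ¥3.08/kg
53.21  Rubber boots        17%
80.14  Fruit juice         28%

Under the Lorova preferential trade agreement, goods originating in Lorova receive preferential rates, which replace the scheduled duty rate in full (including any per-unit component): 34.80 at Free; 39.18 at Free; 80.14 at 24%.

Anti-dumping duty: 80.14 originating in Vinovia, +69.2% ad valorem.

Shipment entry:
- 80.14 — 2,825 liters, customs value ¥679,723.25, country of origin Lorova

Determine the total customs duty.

Line 1 (80.14, Lorova, 2,825 liters, ¥679,723.25):
Base rate for 80.14 is 28%.
Origin Lorova qualifies under the Velania–Lorova agreement and 80.14 is covered: preferential rate 24% applies instead.
The additional-duty order on 80.14 targets Vinovia, not Lorova; it does not apply.
Duty = ¥679,723.25 × 24% = ¥163,133.58.

¥163,133.58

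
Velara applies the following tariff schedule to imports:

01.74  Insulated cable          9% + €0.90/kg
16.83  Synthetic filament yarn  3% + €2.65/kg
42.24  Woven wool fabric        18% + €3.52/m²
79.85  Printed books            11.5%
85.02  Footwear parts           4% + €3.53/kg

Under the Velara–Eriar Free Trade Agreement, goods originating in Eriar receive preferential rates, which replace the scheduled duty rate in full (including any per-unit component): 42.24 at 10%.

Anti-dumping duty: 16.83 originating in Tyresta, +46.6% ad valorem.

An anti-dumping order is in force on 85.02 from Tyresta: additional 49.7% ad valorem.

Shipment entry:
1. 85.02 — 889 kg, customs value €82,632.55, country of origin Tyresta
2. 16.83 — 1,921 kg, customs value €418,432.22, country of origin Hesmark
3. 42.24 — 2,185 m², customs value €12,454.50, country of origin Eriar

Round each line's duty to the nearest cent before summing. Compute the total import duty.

Line 1 (85.02, Tyresta, 889 kg, €82,632.55):
Base rate for 85.02 is 4% + €3.53/kg.
Additional duty on 85.02 from Tyresta: +49.7%. Applied ad valorem rate: 4% + 49.7% = 53.7%.
Duty = €82,632.55 × 53.7% + 889 × €3.53 = €47,511.85.
Line 2 (16.83, Hesmark, 1,921 kg, €418,432.22):
Base rate for 16.83 is 3% + €2.65/kg.
The additional-duty order on 16.83 targets Tyresta, not Hesmark; it does not apply.
Duty = €418,432.22 × 3% + 1,921 × €2.65 = €17,643.62.
Line 3 (42.24, Eriar, 2,185 m², €12,454.50):
Base rate for 42.24 is 18% + €3.52/m².
Origin Eriar qualifies under the Velara–Eriar agreement and 42.24 is covered: preferential rate 10% applies instead.
Duty = €12,454.50 × 10% = €1,245.45.
Total = €47,511.85 + €17,643.62 + €1,245.45 = €66,400.92.

€66,400.92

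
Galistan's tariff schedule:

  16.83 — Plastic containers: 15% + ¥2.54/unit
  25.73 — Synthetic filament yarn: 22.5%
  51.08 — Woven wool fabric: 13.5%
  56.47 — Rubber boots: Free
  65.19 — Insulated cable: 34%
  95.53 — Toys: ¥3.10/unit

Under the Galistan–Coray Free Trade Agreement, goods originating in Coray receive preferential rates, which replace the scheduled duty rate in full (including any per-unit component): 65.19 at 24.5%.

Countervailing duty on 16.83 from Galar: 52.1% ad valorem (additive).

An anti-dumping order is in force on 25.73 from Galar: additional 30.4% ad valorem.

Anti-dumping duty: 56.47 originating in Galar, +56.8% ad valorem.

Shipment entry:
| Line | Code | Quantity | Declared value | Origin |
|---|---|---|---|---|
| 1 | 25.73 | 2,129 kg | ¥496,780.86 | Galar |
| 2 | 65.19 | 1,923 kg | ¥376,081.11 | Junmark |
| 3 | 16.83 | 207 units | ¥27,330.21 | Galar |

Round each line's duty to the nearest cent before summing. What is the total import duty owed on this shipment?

Line 1 (25.73, Galar, 2,129 kg, ¥496,780.86):
Base rate for 25.73 is 22.5%.
Additional duty on 25.73 from Galar: +30.4%. Applied ad valorem rate: 22.5% + 30.4% = 52.9%.
Duty = ¥496,780.86 × 52.9% = ¥262,797.07.
Line 2 (65.19, Junmark, 1,923 kg, ¥376,081.11):
Base rate for 65.19 is 34%.
65.19 has an FTA preferential rate, but origin Junmark is not Coray; base rate stands.
Duty = ¥376,081.11 × 34% = ¥127,867.58.
Line 3 (16.83, Galar, 207 units, ¥27,330.21):
Base rate for 16.83 is 15% + ¥2.54/unit.
Additional duty on 16.83 from Galar: +52.1%. Applied ad valorem rate: 15% + 52.1% = 67.1%.
Duty = ¥27,330.21 × 67.1% + 207 × ¥2.54 = ¥18,864.35.
Total = ¥262,797.07 + ¥127,867.58 + ¥18,864.35 = ¥409,529.00.

¥409,529.00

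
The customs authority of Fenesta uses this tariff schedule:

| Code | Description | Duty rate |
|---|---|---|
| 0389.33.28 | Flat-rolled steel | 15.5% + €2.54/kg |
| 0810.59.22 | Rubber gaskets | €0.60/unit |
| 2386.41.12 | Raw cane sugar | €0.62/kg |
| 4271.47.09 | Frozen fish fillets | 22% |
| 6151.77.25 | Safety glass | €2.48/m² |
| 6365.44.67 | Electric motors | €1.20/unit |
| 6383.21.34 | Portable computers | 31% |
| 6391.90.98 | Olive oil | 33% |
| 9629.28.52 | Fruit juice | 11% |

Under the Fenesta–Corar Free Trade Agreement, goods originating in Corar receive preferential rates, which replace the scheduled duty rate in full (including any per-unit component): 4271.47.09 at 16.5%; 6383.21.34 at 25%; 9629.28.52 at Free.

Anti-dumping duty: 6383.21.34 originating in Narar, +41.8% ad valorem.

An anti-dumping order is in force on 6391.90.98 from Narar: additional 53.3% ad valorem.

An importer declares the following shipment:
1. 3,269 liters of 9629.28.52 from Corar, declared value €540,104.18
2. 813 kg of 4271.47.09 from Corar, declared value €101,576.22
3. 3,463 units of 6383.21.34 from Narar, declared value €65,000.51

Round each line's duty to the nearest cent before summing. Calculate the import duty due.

Line 1 (9629.28.52, Corar, 3,269 liters, €540,104.18):
Base rate for 9629.28.52 is 11%.
Origin Corar qualifies under the Fenesta–Corar agreement and 9629.28.52 is covered: preferential rate Free applies instead.
Duty = €540,104.18 × 0% = €0.00.
Line 2 (4271.47.09, Corar, 813 kg, €101,576.22):
Base rate for 4271.47.09 is 22%.
Origin Corar qualifies under the Fenesta–Corar agreement and 4271.47.09 is covered: preferential rate 16.5% applies instead.
Duty = €101,576.22 × 16.5% = €16,760.08.
Line 3 (6383.21.34, Narar, 3,463 units, €65,000.51):
Base rate for 6383.21.34 is 31%.
6383.21.34 has an FTA preferential rate, but origin Narar is not Corar; base rate stands.
Additional duty on 6383.21.34 from Narar: +41.8%. Applied ad valorem rate: 31% + 41.8% = 72.8%.
Duty = €65,000.51 × 72.8% = €47,320.37.
Total = €0.00 + €16,760.08 + €47,320.37 = €64,080.45.

€64,080.45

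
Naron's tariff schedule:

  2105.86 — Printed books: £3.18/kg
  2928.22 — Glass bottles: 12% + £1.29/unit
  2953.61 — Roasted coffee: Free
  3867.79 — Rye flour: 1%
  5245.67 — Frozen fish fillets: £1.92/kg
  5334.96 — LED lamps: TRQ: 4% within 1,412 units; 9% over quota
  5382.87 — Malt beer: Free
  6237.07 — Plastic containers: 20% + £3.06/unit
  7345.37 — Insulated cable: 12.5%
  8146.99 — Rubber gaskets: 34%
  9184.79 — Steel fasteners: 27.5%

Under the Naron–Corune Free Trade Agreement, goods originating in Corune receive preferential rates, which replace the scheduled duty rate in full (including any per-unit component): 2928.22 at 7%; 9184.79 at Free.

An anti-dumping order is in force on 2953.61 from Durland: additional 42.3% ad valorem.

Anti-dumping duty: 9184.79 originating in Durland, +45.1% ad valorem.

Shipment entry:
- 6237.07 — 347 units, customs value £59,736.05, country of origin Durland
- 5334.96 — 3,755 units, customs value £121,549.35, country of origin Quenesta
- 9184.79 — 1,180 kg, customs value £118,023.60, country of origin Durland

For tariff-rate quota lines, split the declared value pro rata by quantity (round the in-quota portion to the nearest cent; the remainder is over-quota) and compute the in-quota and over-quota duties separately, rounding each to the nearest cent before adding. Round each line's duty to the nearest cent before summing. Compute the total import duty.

Line 1 (6237.07, Durland, 347 units, £59,736.05):
Base rate for 6237.07 is 20% + £3.06/unit.
Duty = £59,736.05 × 20% + 347 × £3.06 = £13,009.03.
Line 2 (5334.96, Quenesta, 3,755 units, £121,549.35):
Code 5334.96 is under a tariff-rate quota (threshold 1,412 units). In-quota: 1,412 units at 4%; over-quota: 2,343 units at 9%.
Pro-rata value split: in-quota = £121,549.35 × 1,412/3,755 = £45,706.44; over-quota = £121,549.35 − £45,706.44 = £75,842.91.
In-quota duty = £45,706.44 × 4% = £1,828.26. Over-quota duty = £75,842.91 × 9% = £6,825.86.
Line duty = £1,828.26 + £6,825.86 = £8,654.12.
Line 3 (9184.79, Durland, 1,180 kg, £118,023.60):
Base rate for 9184.79 is 27.5%.
9184.79 has an FTA preferential rate, but origin Durland is not Corune; base rate stands.
Additional duty on 9184.79 from Durland: +45.1%. Applied ad valorem rate: 27.5% + 45.1% = 72.6%.
Duty = £118,023.60 × 72.6% = £85,685.13.
Total = £13,009.03 + £8,654.12 + £85,685.13 = £107,348.28.

£107,348.28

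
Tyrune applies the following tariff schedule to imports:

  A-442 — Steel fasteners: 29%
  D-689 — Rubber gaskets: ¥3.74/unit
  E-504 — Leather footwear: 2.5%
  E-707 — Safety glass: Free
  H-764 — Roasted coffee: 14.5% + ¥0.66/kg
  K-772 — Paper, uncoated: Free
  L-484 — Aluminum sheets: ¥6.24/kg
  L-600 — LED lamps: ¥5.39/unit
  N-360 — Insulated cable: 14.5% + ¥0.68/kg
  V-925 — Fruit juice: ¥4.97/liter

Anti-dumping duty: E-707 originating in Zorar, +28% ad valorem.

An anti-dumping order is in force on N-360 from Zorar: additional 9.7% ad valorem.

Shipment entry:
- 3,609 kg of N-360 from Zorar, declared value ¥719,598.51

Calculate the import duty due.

Line 1 (N-360, Zorar, 3,609 kg, ¥719,598.51):
Base rate for N-360 is 14.5% + ¥0.68/kg.
Additional duty on N-360 from Zorar: +9.7%. Applied ad valorem rate: 14.5% + 9.7% = 24.2%.
Duty = ¥719,598.51 × 24.2% + 3,609 × ¥0.68 = ¥176,596.96.

¥176,596.96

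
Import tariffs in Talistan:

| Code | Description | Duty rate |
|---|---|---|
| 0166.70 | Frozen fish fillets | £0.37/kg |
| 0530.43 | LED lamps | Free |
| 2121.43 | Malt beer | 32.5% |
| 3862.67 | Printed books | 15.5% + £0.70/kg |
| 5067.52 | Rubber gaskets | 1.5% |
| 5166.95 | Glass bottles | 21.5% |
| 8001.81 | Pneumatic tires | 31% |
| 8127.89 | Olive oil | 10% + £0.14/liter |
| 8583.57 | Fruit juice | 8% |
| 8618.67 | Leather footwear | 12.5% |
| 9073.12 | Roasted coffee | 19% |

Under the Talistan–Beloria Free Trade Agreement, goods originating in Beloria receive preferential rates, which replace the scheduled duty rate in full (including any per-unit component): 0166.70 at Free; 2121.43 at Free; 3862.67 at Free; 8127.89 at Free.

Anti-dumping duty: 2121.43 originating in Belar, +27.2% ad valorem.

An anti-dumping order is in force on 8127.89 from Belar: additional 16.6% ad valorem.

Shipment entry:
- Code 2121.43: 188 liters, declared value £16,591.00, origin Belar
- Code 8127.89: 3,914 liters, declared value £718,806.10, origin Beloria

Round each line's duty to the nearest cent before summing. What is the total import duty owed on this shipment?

£9,904.83

Line 1 (2121.43, Belar, 188 liters, £16,591.00):
Base rate for 2121.43 is 32.5%.
2121.43 has an FTA preferential rate, but origin Belar is not Beloria; base rate stands.
Additional duty on 2121.43 from Belar: +27.2%. Applied ad valorem rate: 32.5% + 27.2% = 59.7%.
Duty = £16,591.00 × 59.7% = £9,904.83.
Line 2 (8127.89, Beloria, 3,914 liters, £718,806.10):
Base rate for 8127.89 is 10% + £0.14/liter.
Origin Beloria qualifies under the Talistan–Beloria agreement and 8127.89 is covered: preferential rate Free applies instead.
The additional-duty order on 8127.89 targets Belar, not Beloria; it does not apply.
Duty = £718,806.10 × 0% = £0.00.
Total = £9,904.83 + £0.00 = £9,904.83.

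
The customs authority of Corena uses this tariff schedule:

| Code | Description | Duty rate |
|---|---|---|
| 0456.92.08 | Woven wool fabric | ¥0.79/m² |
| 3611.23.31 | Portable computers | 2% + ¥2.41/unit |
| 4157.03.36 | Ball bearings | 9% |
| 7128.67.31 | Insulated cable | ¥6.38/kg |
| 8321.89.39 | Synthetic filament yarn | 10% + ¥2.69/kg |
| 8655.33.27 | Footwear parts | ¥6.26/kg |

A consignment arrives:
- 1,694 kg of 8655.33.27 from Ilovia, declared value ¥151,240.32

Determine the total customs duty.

¥10,604.44

Line 1 (8655.33.27, Ilovia, 1,694 kg, ¥151,240.32):
Base rate for 8655.33.27 is ¥6.26/kg.
Duty = 1,694 × ¥6.26 = ¥10,604.44.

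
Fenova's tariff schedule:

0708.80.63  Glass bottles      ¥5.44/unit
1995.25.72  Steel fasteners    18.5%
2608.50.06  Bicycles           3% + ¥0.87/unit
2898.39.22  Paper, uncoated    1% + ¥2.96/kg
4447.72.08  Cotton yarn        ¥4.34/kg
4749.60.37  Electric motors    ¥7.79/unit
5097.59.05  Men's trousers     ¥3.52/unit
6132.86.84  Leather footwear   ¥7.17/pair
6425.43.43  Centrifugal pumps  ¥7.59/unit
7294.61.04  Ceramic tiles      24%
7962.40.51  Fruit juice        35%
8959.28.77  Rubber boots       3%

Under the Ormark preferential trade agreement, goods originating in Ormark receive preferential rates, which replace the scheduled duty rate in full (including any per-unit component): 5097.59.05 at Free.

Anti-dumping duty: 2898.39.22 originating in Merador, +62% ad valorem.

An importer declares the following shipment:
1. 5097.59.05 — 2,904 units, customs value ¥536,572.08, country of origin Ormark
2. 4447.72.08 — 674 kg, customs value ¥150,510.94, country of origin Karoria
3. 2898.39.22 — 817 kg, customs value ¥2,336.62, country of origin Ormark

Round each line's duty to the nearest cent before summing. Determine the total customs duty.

¥5,366.85

Line 1 (5097.59.05, Ormark, 2,904 units, ¥536,572.08):
Base rate for 5097.59.05 is ¥3.52/unit.
Origin Ormark qualifies under the Fenova–Ormark agreement and 5097.59.05 is covered: preferential rate Free applies instead.
Duty = ¥536,572.08 × 0% = ¥0.00.
Line 2 (4447.72.08, Karoria, 674 kg, ¥150,510.94):
Base rate for 4447.72.08 is ¥4.34/kg.
Duty = 674 × ¥4.34 = ¥2,925.16.
Line 3 (2898.39.22, Ormark, 817 kg, ¥2,336.62):
Base rate for 2898.39.22 is 1% + ¥2.96/kg.
Origin Ormark is the FTA partner but 2898.39.22 is not on the preference list; base rate stands.
The additional-duty order on 2898.39.22 targets Merador, not Ormark; it does not apply.
Duty = ¥2,336.62 × 1% + 817 × ¥2.96 = ¥2,441.69.
Total = ¥0.00 + ¥2,925.16 + ¥2,441.69 = ¥5,366.85.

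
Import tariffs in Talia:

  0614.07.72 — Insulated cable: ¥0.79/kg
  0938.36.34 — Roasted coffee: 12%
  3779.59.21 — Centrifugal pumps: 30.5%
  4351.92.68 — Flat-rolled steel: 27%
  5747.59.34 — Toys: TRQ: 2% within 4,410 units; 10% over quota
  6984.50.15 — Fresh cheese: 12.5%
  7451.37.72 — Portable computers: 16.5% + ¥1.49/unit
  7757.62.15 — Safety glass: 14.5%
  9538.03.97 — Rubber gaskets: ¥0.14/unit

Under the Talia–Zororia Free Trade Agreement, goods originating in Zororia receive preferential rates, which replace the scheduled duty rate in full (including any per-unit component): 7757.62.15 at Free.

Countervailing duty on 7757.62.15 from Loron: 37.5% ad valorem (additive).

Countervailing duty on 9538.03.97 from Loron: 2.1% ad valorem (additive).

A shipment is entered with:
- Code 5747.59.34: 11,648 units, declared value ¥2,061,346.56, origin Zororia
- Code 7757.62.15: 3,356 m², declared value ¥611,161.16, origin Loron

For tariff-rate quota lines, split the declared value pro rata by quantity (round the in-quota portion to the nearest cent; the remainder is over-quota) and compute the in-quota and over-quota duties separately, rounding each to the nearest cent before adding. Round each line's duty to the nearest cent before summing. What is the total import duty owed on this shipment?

¥461,503.44

Line 1 (5747.59.34, Zororia, 11,648 units, ¥2,061,346.56):
Code 5747.59.34 is under a tariff-rate quota (threshold 4,410 units). In-quota: 4,410 units at 2%; over-quota: 7,238 units at 10%.
Pro-rata value split: in-quota = ¥2,061,346.56 × 4,410/11,648 = ¥780,437.70; over-quota = ¥2,061,346.56 − ¥780,437.70 = ¥1,280,908.86.
In-quota duty = ¥780,437.70 × 2% = ¥15,608.75. Over-quota duty = ¥1,280,908.86 × 10% = ¥128,090.89.
Line duty = ¥15,608.75 + ¥128,090.89 = ¥143,699.64.
Line 2 (7757.62.15, Loron, 3,356 m², ¥611,161.16):
Base rate for 7757.62.15 is 14.5%.
7757.62.15 has an FTA preferential rate, but origin Loron is not Zororia; base rate stands.
Additional duty on 7757.62.15 from Loron: +37.5%. Applied ad valorem rate: 14.5% + 37.5% = 52%.
Duty = ¥611,161.16 × 52% = ¥317,803.80.
Total = ¥143,699.64 + ¥317,803.80 = ¥461,503.44.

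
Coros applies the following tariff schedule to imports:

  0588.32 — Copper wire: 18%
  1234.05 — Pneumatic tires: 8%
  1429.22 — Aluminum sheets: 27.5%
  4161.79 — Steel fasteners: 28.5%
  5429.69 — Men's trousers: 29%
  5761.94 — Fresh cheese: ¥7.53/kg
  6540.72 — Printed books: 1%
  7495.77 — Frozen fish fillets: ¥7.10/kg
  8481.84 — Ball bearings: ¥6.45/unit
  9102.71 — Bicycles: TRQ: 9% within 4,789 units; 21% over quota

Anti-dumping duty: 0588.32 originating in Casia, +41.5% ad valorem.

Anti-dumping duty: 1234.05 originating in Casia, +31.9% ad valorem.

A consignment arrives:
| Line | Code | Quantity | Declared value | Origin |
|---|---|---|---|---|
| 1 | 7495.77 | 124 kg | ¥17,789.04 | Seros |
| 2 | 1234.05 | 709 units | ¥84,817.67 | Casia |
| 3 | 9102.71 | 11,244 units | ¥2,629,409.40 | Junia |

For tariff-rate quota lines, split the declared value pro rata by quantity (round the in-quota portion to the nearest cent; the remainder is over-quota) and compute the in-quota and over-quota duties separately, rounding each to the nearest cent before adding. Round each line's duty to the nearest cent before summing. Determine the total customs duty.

¥452,509.71

Line 1 (7495.77, Seros, 124 kg, ¥17,789.04):
Base rate for 7495.77 is ¥7.10/kg.
Duty = 124 × ¥7.10 = ¥880.40.
Line 2 (1234.05, Casia, 709 units, ¥84,817.67):
Base rate for 1234.05 is 8%.
Additional duty on 1234.05 from Casia: +31.9%. Applied ad valorem rate: 8% + 31.9% = 39.9%.
Duty = ¥84,817.67 × 39.9% = ¥33,842.25.
Line 3 (9102.71, Junia, 11,244 units, ¥2,629,409.40):
Code 9102.71 is under a tariff-rate quota (threshold 4,789 units). In-quota: 4,789 units at 9%; over-quota: 6,455 units at 21%.
Pro-rata value split: in-quota = ¥2,629,409.40 × 4,789/11,244 = ¥1,119,907.65; over-quota = ¥2,629,409.40 − ¥1,119,907.65 = ¥1,509,501.75.
In-quota duty = ¥1,119,907.65 × 9% = ¥100,791.69. Over-quota duty = ¥1,509,501.75 × 21% = ¥316,995.37.
Line duty = ¥100,791.69 + ¥316,995.37 = ¥417,787.06.
Total = ¥880.40 + ¥33,842.25 + ¥417,787.06 = ¥452,509.71.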